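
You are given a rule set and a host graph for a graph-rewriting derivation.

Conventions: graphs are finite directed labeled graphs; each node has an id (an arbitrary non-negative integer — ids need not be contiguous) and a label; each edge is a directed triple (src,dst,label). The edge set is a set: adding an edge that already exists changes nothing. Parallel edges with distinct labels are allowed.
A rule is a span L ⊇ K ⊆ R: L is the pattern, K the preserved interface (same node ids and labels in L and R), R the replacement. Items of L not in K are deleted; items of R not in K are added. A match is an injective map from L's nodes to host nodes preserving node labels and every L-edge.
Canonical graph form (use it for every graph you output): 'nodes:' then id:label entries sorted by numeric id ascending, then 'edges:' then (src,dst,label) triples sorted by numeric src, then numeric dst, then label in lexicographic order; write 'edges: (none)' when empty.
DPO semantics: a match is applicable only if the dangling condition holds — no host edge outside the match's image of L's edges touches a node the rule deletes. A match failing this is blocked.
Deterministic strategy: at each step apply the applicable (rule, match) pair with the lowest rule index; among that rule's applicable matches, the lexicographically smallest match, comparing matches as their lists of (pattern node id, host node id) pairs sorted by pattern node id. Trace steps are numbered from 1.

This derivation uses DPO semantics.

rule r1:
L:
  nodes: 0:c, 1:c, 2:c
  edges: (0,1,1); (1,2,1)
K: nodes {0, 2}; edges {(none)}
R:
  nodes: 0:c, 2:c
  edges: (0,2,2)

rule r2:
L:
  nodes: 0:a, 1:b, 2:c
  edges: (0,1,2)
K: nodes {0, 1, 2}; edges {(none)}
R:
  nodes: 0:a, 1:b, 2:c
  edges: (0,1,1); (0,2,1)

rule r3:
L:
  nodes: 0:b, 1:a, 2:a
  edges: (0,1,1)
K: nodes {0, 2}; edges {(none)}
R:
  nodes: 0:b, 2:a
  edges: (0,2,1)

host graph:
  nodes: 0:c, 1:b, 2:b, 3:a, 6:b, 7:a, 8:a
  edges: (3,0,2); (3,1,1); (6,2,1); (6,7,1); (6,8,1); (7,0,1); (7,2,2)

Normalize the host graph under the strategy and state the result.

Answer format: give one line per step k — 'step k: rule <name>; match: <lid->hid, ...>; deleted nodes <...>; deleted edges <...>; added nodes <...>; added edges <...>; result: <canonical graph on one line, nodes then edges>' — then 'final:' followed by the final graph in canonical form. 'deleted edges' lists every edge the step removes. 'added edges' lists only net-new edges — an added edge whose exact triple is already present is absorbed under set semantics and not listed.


step 1: rule r2; match: 0->7, 1->2, 2->0; deleted nodes (none); deleted edges (7,2,2); added nodes (none); added edges (7,2,1); result: nodes: 0:c, 1:b, 2:b, 3:a, 6:b, 7:a, 8:a edges: (3,0,2); (3,1,1); (6,2,1); (6,7,1); (6,8,1); (7,0,1); (7,2,1)
step 2: rule r3; match: 0->6, 1->8, 2->3; deleted nodes 8; deleted edges (6,8,1); added nodes (none); added edges (6,3,1); result: nodes: 0:c, 1:b, 2:b, 3:a, 6:b, 7:a edges: (3,0,2); (3,1,1); (6,2,1); (6,3,1); (6,7,1); (7,0,1); (7,2,1)
final:
nodes: 0:c, 1:b, 2:b, 3:a, 6:b, 7:a
edges: (3,0,2); (3,1,1); (6,2,1); (6,3,1); (6,7,1); (7,0,1); (7,2,1)


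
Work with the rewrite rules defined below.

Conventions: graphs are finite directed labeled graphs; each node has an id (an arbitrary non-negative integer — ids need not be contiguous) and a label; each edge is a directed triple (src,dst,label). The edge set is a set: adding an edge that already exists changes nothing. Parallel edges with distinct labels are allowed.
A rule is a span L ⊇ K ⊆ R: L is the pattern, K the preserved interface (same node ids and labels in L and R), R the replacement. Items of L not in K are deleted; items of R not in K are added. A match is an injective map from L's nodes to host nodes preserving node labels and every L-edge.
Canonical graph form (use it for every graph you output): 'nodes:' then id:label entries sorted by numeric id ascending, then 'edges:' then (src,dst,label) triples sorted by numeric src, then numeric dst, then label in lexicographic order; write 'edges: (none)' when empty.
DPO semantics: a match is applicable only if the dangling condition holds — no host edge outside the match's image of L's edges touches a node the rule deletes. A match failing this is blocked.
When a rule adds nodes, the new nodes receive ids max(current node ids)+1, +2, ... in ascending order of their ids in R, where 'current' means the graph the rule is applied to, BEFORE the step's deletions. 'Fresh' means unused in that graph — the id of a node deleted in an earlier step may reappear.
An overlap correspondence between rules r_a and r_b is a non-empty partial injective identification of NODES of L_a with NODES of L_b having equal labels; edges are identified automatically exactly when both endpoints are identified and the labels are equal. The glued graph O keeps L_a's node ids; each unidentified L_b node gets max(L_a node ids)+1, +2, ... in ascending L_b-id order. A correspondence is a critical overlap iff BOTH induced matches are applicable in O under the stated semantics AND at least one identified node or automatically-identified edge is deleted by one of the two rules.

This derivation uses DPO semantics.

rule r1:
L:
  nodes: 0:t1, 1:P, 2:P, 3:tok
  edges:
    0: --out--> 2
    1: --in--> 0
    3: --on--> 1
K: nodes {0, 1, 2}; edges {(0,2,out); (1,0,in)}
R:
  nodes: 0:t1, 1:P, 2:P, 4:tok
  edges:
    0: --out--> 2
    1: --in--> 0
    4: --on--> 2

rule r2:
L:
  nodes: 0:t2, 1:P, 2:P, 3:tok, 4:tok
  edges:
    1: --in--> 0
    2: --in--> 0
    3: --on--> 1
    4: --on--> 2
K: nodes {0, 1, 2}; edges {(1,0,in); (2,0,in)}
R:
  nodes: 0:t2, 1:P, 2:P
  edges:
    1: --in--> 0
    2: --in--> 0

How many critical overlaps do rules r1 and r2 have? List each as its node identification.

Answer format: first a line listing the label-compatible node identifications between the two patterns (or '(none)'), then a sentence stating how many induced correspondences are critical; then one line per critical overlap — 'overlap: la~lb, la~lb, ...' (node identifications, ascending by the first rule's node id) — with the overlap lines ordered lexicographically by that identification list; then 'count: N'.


label-compatible node identifications between L(r1) and L(r2): 1~1, 1~2, 2~1, 2~2, 3~3, 3~4
4 of the induced correspondences are critical overlaps of r1 and r2.
overlap: 1~1, 2~2, 3~3
overlap: 1~1, 3~3
overlap: 1~2, 2~1, 3~4
overlap: 1~2, 3~4
count: 4


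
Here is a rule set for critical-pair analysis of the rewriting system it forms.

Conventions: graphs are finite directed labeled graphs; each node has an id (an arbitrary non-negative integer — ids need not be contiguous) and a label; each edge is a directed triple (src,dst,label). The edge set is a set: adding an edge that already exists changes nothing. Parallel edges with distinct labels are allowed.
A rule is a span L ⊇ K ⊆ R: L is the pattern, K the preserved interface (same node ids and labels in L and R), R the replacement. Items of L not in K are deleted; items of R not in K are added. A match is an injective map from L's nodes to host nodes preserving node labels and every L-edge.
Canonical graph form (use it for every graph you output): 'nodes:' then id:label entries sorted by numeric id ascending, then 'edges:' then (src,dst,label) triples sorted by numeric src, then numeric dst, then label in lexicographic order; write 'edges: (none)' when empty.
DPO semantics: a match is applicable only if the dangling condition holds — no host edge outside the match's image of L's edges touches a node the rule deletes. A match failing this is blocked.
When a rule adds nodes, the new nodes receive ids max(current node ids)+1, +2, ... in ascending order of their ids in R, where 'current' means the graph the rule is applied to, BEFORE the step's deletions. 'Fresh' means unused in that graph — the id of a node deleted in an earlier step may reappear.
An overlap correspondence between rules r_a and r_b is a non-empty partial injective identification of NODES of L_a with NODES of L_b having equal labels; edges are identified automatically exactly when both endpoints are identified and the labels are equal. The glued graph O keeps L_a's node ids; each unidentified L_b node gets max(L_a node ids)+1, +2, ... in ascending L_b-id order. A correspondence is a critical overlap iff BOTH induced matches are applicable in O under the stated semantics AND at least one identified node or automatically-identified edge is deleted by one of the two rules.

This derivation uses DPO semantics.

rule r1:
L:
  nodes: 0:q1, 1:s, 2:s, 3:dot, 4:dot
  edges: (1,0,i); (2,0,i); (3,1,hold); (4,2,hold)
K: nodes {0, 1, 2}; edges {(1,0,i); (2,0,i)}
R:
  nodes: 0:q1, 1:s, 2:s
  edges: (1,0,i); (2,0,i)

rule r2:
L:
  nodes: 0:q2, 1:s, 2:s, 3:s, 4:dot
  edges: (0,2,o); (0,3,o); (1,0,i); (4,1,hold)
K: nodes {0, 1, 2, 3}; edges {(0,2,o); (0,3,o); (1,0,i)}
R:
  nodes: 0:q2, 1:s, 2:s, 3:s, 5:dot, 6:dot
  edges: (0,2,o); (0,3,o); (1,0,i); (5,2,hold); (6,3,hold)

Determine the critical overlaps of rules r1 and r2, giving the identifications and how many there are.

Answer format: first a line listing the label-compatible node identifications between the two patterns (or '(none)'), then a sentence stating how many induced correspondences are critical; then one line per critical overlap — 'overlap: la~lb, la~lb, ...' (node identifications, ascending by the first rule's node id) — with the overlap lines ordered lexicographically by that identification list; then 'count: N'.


label-compatible node identifications between L(r1) and L(r2): 1~1, 1~2, 1~3, 2~1, 2~2, 2~3, 3~4, 4~4
6 of the induced correspondences are critical overlaps of r1 and r2.
overlap: 1~1, 2~2, 3~4
overlap: 1~1, 2~3, 3~4
overlap: 1~1, 3~4
overlap: 1~2, 2~1, 4~4
overlap: 1~3, 2~1, 4~4
overlap: 2~1, 4~4
count: 6


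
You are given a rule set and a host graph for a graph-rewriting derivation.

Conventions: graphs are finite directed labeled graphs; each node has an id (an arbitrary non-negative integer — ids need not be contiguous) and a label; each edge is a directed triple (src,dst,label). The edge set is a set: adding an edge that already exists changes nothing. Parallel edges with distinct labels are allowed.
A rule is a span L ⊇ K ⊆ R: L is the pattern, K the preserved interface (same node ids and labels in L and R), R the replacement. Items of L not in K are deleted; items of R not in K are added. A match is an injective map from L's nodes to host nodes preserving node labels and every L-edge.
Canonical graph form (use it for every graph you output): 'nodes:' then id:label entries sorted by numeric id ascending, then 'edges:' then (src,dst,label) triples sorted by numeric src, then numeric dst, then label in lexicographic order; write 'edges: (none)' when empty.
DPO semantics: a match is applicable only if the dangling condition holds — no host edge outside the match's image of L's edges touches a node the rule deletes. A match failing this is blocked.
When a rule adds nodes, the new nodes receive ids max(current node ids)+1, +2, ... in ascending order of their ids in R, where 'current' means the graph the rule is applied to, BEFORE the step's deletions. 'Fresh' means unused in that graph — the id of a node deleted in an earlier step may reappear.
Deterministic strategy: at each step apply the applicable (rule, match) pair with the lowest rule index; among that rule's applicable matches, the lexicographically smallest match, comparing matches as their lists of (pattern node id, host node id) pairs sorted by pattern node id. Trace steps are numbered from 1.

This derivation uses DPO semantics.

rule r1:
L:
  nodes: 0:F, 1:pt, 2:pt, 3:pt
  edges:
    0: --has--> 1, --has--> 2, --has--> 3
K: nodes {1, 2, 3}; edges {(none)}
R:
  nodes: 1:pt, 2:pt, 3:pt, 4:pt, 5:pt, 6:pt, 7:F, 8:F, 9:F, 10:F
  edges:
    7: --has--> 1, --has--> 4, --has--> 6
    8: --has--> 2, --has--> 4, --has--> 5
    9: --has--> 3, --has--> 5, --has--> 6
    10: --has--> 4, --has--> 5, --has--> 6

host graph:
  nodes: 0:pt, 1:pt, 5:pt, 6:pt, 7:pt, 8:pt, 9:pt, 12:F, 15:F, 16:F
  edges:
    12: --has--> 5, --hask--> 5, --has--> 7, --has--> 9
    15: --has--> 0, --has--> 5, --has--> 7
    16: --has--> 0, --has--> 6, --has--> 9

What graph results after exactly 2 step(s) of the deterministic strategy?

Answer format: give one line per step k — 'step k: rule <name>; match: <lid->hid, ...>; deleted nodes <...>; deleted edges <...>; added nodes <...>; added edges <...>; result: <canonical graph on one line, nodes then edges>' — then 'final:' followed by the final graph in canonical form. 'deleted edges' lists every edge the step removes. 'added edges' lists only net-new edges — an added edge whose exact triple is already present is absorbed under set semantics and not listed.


step 1: rule r1; match: 0->15, 1->0, 2->5, 3->7; deleted nodes 15; deleted edges (15,0,has); (15,5,has); (15,7,has); added nodes 17, 18, 19, 20, 21, 22, 23; added edges (20,0,has); (20,17,has); (20,19,has); (21,5,has); (21,17,has); (21,18,has); (22,7,has); (22,18,has); (22,19,has); (23,17,has); (23,18,has); (23,19,has); result: nodes: 0:pt, 1:pt, 5:pt, 6:pt, 7:pt, 8:pt, 9:pt, 12:F, 16:F, 17:pt, 18:pt, 19:pt, 20:F, 21:F, 22:F, 23:F edges: (12,5,has); (12,5,hask); (12,7,has); (12,9,has); (16,0,has); (16,6,has); (16,9,has); (20,0,has); (20,17,has); (20,19,has); (21,5,has); (21,17,has); (21,18,has); (22,7,has); (22,18,has); (22,19,has); (23,17,has); (23,18,has); (23,19,has)
step 2: rule r1; match: 0->16, 1->0, 2->6, 3->9; deleted nodes 16; deleted edges (16,0,has); (16,6,has); (16,9,has); added nodes 24, 25, 26, 27, 28, 29, 30; added edges (27,0,has); (27,24,has); (27,26,has); (28,6,has); (28,24,has); (28,25,has); (29,9,has); (29,25,has); (29,26,has); (30,24,has); (30,25,has); (30,26,has); result: nodes: 0:pt, 1:pt, 5:pt, 6:pt, 7:pt, 8:pt, 9:pt, 12:F, 17:pt, 18:pt, 19:pt, 20:F, 21:F, 22:F, 23:F, 24:pt, 25:pt, 26:pt, 27:F, 28:F, 29:F, 30:F edges: (12,5,has); (12,5,hask); (12,7,has); (12,9,has); (20,0,has); (20,17,has); (20,19,has); (21,5,has); (21,17,has); (21,18,has); (22,7,has); (22,18,has); (22,19,has); (23,17,has); (23,18,has); (23,19,has); (27,0,has); (27,24,has); (27,26,has); (28,6,has); (28,24,has); (28,25,has); (29,9,has); (29,25,has); (29,26,has); (30,24,has); (30,25,has); (30,26,has)
final:
nodes: 0:pt, 1:pt, 5:pt, 6:pt, 7:pt, 8:pt, 9:pt, 12:F, 17:pt, 18:pt, 19:pt, 20:F, 21:F, 22:F, 23:F, 24:pt, 25:pt, 26:pt, 27:F, 28:F, 29:F, 30:F
edges: (12,5,has); (12,5,hask); (12,7,has); (12,9,has); (20,0,has); (20,17,has); (20,19,has); (21,5,has); (21,17,has); (21,18,has); (22,7,has); (22,18,has); (22,19,has); (23,17,has); (23,18,has); (23,19,has); (27,0,has); (27,24,has); (27,26,has); (28,6,has); (28,24,has); (28,25,has); (29,9,has); (29,25,has); (29,26,has); (30,24,has); (30,25,has); (30,26,has)


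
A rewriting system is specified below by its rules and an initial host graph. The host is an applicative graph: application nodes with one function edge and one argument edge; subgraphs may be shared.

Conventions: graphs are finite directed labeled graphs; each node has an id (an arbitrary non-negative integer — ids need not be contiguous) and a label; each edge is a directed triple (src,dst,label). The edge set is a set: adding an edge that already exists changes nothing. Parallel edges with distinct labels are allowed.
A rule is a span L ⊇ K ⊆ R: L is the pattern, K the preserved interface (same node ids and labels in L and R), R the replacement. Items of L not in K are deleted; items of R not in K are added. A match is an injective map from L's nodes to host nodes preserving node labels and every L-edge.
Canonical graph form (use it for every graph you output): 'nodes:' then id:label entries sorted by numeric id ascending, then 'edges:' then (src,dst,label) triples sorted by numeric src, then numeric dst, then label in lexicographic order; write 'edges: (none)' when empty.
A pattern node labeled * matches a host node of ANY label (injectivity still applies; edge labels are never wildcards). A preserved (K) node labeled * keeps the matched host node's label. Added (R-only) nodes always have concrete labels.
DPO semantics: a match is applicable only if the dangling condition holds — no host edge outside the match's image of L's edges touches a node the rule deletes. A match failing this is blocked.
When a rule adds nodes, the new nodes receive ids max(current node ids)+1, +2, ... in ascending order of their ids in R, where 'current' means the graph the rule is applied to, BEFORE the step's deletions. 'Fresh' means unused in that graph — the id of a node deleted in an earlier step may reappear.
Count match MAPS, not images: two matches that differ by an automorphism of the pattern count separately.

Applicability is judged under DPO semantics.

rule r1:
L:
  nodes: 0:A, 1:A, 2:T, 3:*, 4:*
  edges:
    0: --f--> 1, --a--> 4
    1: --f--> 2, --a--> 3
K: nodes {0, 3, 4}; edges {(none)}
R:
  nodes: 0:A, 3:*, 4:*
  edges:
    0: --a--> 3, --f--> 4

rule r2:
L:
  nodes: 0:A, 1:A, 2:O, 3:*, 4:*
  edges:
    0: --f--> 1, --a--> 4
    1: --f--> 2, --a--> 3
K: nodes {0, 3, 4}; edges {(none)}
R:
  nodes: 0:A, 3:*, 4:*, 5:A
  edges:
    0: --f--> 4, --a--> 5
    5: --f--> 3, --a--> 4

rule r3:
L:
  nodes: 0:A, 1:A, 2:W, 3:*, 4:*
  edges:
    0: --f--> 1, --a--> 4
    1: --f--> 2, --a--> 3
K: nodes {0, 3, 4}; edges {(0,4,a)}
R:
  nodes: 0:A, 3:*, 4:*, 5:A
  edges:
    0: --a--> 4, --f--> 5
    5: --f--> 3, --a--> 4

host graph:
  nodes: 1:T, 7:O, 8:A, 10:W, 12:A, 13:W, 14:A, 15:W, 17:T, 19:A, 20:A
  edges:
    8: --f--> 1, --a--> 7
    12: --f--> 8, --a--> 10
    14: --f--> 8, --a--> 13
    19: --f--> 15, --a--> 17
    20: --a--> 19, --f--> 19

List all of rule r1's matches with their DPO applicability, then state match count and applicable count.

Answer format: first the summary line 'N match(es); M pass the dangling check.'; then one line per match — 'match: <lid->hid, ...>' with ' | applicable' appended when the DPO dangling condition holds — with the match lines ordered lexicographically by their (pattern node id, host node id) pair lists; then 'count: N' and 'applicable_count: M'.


2 match(es); 0 pass the dangling check.
match: 0->12, 1->8, 2->1, 3->7, 4->10
match: 0->14, 1->8, 2->1, 3->7, 4->13
count: 2
applicable_count: 0


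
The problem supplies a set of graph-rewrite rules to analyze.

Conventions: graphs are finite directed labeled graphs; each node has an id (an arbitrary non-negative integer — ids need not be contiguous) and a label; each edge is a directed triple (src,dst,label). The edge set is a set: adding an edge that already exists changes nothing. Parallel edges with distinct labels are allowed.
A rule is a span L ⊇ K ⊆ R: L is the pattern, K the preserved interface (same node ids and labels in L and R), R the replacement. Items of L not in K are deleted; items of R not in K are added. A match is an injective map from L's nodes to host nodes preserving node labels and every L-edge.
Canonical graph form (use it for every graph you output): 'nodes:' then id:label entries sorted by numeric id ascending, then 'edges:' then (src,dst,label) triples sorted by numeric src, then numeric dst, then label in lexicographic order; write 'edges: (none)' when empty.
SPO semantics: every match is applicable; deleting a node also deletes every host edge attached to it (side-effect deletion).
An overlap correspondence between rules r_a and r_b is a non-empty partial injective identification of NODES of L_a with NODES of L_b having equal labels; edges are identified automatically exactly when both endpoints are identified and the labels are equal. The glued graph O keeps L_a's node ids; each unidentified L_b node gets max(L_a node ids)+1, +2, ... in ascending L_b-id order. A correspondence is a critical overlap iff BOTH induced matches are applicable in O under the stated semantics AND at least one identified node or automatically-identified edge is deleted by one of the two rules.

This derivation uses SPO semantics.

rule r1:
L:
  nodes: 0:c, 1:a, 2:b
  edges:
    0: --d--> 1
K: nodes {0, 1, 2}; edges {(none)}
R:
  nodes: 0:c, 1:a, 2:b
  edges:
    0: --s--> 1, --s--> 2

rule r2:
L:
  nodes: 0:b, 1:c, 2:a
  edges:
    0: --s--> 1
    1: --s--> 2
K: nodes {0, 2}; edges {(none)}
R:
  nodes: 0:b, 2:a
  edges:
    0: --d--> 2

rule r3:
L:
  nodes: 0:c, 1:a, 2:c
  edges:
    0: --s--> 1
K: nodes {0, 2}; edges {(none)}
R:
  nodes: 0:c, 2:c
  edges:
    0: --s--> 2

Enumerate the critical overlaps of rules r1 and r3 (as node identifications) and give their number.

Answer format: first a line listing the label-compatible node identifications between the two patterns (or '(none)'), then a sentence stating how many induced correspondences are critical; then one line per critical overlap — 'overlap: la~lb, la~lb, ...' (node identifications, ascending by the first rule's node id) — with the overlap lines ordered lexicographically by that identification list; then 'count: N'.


label-compatible node identifications between L(r1) and L(r3): 0~0, 0~2, 1~1
3 of the induced correspondences are critical overlaps of r1 and r3.
overlap: 0~0, 1~1
overlap: 0~2, 1~1
overlap: 1~1
count: 3


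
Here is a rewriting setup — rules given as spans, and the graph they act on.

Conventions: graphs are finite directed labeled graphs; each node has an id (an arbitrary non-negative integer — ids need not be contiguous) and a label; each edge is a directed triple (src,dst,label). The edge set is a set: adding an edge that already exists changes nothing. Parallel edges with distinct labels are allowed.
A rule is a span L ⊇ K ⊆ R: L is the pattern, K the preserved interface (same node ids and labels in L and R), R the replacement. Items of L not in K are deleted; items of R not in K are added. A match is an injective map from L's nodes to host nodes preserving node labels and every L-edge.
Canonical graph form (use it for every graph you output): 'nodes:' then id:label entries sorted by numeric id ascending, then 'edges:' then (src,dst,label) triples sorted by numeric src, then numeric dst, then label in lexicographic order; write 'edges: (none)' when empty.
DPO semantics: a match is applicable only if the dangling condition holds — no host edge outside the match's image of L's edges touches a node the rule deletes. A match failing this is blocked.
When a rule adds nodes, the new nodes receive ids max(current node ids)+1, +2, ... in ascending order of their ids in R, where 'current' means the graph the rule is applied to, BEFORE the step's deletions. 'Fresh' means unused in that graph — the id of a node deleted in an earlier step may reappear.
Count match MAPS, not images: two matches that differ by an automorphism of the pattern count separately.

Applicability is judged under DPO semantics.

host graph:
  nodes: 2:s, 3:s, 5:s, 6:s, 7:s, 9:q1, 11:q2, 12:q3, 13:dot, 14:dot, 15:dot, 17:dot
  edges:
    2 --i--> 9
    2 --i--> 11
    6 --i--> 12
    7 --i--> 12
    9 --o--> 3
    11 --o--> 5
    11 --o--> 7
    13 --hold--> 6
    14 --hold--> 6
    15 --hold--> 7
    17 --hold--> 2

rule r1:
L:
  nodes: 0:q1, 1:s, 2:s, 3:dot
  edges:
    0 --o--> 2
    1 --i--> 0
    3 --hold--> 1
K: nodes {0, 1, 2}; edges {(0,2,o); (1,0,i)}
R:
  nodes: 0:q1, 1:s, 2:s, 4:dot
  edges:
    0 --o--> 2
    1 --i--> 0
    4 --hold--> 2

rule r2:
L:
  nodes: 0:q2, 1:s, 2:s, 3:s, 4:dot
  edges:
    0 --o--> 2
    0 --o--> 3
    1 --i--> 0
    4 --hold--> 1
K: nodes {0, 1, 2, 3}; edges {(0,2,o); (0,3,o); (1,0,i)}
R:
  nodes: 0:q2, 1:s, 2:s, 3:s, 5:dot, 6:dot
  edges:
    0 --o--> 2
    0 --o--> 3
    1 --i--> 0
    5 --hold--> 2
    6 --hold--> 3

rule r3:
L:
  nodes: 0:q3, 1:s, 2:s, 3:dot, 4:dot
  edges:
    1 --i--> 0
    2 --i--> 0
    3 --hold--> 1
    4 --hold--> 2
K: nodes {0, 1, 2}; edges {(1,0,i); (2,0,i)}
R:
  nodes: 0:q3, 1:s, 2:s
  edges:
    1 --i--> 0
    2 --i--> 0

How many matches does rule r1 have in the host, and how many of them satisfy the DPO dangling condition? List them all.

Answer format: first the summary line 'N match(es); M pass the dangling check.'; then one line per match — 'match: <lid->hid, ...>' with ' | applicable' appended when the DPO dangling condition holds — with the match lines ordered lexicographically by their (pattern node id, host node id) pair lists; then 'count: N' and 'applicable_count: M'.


1 match(es); 1 pass the dangling check.
match: 0->9, 1->2, 2->3, 3->17 | applicable
count: 1
applicable_count: 1


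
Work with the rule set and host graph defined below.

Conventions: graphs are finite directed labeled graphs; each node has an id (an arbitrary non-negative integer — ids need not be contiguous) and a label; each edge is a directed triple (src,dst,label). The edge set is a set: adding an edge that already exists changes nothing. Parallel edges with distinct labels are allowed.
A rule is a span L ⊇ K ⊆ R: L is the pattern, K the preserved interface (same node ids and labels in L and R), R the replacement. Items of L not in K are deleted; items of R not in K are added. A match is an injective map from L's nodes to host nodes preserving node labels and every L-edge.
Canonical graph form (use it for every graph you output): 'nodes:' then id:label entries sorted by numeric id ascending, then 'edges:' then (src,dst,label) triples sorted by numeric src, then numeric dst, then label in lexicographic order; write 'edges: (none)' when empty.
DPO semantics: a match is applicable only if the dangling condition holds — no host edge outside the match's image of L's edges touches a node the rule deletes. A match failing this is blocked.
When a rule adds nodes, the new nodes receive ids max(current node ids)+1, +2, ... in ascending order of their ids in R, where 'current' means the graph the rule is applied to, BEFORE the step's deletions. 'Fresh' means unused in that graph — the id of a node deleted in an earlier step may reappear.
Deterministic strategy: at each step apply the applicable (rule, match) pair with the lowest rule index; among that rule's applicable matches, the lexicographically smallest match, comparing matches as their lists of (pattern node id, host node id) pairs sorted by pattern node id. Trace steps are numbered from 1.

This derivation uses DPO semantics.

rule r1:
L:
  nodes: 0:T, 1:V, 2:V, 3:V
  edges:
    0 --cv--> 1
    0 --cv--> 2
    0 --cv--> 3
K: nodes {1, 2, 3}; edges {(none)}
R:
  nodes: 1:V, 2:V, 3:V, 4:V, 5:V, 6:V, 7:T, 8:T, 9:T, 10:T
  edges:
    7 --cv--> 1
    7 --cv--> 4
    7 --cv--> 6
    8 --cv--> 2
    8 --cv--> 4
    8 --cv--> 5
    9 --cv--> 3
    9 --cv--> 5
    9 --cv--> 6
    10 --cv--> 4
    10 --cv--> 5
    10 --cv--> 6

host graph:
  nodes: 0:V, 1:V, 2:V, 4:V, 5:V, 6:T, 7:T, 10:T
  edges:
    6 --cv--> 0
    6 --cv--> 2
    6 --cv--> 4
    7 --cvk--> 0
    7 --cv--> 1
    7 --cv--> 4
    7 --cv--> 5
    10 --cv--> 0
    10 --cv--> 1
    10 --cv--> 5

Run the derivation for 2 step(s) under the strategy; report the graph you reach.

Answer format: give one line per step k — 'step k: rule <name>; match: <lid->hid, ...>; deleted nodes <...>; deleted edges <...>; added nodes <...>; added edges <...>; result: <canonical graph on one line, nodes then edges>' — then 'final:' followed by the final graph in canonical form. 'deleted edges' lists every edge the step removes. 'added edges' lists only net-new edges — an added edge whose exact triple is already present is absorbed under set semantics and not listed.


step 1: rule r1; match: 0->6, 1->0, 2->2, 3->4; deleted nodes 6; deleted edges (6,0,cv); (6,2,cv); (6,4,cv); added nodes 11, 12, 13, 14, 15, 16, 17; added edges (14,0,cv); (14,11,cv); (14,13,cv); (15,2,cv); (15,11,cv); (15,12,cv); (16,4,cv); (16,12,cv); (16,13,cv); (17,11,cv); (17,12,cv); (17,13,cv); result: nodes: 0:V, 1:V, 2:V, 4:V, 5:V, 7:T, 10:T, 11:V, 12:V, 13:V, 14:T, 15:T, 16:T, 17:T edges: (7,0,cvk); (7,1,cv); (7,4,cv); (7,5,cv); (10,0,cv); (10,1,cv); (10,5,cv); (14,0,cv); (14,11,cv); (14,13,cv); (15,2,cv); (15,11,cv); (15,12,cv); (16,4,cv); (16,12,cv); (16,13,cv); (17,11,cv); (17,12,cv); (17,13,cv)
step 2: rule r1; match: 0->10, 1->0, 2->1, 3->5; deleted nodes 10; deleted edges (10,0,cv); (10,1,cv); (10,5,cv); added nodes 18, 19, 20, 21, 22, 23, 24; added edges (21,0,cv); (21,18,cv); (21,20,cv); (22,1,cv); (22,18,cv); (22,19,cv); (23,5,cv); (23,19,cv); (23,20,cv); (24,18,cv); (24,19,cv); (24,20,cv); result: nodes: 0:V, 1:V, 2:V, 4:V, 5:V, 7:T, 11:V, 12:V, 13:V, 14:T, 15:T, 16:T, 17:T, 18:V, 19:V, 20:V, 21:T, 22:T, 23:T, 24:T edges: (7,0,cvk); (7,1,cv); (7,4,cv); (7,5,cv); (14,0,cv); (14,11,cv); (14,13,cv); (15,2,cv); (15,11,cv); (15,12,cv); (16,4,cv); (16,12,cv); (16,13,cv); (17,11,cv); (17,12,cv); (17,13,cv); (21,0,cv); (21,18,cv); (21,20,cv); (22,1,cv); (22,18,cv); (22,19,cv); (23,5,cv); (23,19,cv); (23,20,cv); (24,18,cv); (24,19,cv); (24,20,cv)
final:
nodes: 0:V, 1:V, 2:V, 4:V, 5:V, 7:T, 11:V, 12:V, 13:V, 14:T, 15:T, 16:T, 17:T, 18:V, 19:V, 20:V, 21:T, 22:T, 23:T, 24:T
edges: (7,0,cvk); (7,1,cv); (7,4,cv); (7,5,cv); (14,0,cv); (14,11,cv); (14,13,cv); (15,2,cv); (15,11,cv); (15,12,cv); (16,4,cv); (16,12,cv); (16,13,cv); (17,11,cv); (17,12,cv); (17,13,cv); (21,0,cv); (21,18,cv); (21,20,cv); (22,1,cv); (22,18,cv); (22,19,cv); (23,5,cv); (23,19,cv); (23,20,cv); (24,18,cv); (24,19,cv); (24,20,cv)


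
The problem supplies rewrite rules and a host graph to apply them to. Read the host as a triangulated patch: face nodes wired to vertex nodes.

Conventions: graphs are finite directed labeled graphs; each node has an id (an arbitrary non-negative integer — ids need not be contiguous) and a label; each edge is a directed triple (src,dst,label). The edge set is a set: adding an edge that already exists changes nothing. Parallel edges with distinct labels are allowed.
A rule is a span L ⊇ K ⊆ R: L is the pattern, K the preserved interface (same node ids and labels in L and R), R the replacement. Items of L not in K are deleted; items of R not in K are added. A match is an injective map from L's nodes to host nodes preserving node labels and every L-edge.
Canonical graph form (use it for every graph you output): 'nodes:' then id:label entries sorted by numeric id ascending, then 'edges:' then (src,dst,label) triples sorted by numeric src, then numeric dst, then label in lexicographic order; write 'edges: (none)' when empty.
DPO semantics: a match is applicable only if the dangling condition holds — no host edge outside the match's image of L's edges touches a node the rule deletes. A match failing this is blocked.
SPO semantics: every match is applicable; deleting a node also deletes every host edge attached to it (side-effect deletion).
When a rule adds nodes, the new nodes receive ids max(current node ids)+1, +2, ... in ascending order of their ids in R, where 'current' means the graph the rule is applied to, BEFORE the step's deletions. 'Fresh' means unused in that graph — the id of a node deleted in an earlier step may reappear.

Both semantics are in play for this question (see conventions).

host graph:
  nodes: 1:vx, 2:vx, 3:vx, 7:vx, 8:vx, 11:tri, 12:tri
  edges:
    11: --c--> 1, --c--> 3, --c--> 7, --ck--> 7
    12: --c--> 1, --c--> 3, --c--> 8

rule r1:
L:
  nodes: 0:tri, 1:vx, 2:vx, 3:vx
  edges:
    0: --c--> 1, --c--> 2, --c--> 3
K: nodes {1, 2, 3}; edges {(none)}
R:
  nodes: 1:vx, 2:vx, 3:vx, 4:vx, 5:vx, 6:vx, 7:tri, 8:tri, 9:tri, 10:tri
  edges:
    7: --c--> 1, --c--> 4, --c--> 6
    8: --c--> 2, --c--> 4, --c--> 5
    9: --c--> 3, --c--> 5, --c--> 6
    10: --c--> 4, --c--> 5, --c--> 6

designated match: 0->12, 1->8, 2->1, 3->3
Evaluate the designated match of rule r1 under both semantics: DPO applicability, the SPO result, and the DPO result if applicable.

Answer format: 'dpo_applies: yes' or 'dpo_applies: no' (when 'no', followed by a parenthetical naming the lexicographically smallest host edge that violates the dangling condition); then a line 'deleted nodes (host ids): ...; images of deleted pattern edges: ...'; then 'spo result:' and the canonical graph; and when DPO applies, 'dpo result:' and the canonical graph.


dpo_applies: yes
deleted nodes (host ids): 12; images of deleted pattern edges: (12,1,c); (12,3,c); (12,8,c)
spo result:
nodes: 1:vx, 2:vx, 3:vx, 7:vx, 8:vx, 11:tri, 13:vx, 14:vx, 15:vx, 16:tri, 17:tri, 18:tri, 19:tri
edges: (11,1,c); (11,3,c); (11,7,c); (11,7,ck); (16,8,c); (16,13,c); (16,15,c); (17,1,c); (17,13,c); (17,14,c); (18,3,c); (18,14,c); (18,15,c); (19,13,c); (19,14,c); (19,15,c)
dpo result:
nodes: 1:vx, 2:vx, 3:vx, 7:vx, 8:vx, 11:tri, 13:vx, 14:vx, 15:vx, 16:tri, 17:tri, 18:tri, 19:tri
edges: (11,1,c); (11,3,c); (11,7,c); (11,7,ck); (16,8,c); (16,13,c); (16,15,c); (17,1,c); (17,13,c); (17,14,c); (18,3,c); (18,14,c); (18,15,c); (19,13,c); (19,14,c); (19,15,c)


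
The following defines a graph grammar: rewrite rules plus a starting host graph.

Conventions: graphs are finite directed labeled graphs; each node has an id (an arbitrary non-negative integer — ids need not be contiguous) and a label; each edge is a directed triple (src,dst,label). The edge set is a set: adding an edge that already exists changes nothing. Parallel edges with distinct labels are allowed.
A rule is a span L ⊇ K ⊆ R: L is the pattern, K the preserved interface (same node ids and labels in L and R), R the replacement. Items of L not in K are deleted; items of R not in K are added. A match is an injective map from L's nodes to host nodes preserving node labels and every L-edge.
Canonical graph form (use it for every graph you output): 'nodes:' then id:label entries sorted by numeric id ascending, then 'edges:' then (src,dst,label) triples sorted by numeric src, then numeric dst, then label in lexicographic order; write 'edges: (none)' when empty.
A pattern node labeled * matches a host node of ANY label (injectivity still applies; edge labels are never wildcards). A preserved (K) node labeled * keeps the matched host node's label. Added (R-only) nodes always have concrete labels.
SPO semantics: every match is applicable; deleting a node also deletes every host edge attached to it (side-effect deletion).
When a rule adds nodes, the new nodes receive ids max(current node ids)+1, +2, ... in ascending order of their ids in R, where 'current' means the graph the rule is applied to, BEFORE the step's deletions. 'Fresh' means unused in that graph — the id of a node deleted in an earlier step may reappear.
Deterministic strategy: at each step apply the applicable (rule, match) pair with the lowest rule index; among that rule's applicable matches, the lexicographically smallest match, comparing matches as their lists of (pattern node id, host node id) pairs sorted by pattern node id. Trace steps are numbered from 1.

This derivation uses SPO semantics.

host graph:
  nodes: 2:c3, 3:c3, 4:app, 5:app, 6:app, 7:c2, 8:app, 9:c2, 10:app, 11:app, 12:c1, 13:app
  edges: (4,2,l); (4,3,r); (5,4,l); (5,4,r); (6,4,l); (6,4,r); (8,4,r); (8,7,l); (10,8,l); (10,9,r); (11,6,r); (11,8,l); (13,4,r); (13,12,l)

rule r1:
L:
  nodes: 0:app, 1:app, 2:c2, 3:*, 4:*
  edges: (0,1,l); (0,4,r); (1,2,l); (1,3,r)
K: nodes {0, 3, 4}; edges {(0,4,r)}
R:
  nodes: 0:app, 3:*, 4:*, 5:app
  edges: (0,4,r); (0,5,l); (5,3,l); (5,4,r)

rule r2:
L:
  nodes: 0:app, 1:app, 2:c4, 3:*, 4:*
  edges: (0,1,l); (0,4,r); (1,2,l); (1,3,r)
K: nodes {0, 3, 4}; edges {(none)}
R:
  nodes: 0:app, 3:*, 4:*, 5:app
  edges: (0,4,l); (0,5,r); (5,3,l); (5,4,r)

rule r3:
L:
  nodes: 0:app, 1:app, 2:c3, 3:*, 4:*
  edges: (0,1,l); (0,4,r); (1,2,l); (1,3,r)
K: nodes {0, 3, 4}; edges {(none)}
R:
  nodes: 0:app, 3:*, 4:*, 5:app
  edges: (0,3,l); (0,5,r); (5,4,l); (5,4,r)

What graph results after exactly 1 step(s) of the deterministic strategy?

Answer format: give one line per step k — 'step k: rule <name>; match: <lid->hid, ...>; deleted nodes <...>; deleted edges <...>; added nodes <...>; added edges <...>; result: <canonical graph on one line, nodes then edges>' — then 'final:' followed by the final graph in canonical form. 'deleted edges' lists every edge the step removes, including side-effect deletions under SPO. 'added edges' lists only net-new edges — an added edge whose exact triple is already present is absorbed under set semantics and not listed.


step 1: rule r1; match: 0->10, 1->8, 2->7, 3->4, 4->9; deleted nodes 7, 8; deleted edges (8,4,r); (8,7,l); (10,8,l); (11,8,l); added nodes 14; added edges (10,14,l); (14,4,l); (14,9,r); result: nodes: 2:c3, 3:c3, 4:app, 5:app, 6:app, 9:c2, 10:app, 11:app, 12:c1, 13:app, 14:app edges: (4,2,l); (4,3,r); (5,4,l); (5,4,r); (6,4,l); (6,4,r); (10,9,r); (10,14,l); (11,6,r); (13,4,r); (13,12,l); (14,4,l); (14,9,r)
final:
nodes: 2:c3, 3:c3, 4:app, 5:app, 6:app, 9:c2, 10:app, 11:app, 12:c1, 13:app, 14:app
edges: (4,2,l); (4,3,r); (5,4,l); (5,4,r); (6,4,l); (6,4,r); (10,9,r); (10,14,l); (11,6,r); (13,4,r); (13,12,l); (14,4,l); (14,9,r)


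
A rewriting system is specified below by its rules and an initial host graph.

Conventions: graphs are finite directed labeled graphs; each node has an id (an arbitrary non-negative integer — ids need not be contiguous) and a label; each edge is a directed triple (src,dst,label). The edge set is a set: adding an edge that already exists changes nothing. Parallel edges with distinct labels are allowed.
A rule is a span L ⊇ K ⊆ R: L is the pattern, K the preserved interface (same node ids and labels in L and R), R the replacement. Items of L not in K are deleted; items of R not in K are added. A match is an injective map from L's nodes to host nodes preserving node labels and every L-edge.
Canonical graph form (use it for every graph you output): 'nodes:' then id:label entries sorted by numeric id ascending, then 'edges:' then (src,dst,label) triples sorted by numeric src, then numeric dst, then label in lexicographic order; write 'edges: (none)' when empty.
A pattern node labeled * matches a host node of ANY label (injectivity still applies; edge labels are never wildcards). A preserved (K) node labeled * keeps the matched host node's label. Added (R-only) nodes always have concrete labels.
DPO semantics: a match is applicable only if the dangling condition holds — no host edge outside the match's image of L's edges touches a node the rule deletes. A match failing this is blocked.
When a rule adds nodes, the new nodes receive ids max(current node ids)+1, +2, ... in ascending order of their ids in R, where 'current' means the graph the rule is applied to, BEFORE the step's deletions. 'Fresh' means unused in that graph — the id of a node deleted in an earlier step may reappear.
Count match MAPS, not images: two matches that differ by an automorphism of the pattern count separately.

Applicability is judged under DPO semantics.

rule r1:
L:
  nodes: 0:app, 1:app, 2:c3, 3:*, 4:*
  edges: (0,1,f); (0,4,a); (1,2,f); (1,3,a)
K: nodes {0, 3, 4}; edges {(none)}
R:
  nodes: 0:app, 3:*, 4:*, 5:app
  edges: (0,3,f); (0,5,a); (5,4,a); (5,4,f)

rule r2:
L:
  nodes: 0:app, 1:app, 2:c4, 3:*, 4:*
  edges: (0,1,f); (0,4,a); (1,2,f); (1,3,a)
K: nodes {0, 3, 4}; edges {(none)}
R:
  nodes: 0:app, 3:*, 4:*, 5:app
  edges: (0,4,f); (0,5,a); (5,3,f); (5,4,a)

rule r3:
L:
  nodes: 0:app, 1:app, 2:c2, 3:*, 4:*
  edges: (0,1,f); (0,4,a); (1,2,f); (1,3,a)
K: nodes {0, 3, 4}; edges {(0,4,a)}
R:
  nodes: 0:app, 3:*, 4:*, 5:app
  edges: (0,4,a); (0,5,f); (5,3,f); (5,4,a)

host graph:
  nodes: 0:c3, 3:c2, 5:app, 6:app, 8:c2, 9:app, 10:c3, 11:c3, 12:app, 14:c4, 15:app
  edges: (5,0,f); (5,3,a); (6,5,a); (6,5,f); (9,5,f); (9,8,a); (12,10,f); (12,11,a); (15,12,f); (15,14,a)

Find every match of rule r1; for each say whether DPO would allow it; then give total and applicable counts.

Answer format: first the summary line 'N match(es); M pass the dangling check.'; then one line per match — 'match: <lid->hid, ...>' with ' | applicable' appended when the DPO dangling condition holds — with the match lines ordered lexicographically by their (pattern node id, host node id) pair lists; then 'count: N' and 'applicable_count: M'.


2 match(es); 1 pass the dangling check.
match: 0->9, 1->5, 2->0, 3->3, 4->8
match: 0->15, 1->12, 2->10, 3->11, 4->14 | applicable
count: 2
applicable_count: 1


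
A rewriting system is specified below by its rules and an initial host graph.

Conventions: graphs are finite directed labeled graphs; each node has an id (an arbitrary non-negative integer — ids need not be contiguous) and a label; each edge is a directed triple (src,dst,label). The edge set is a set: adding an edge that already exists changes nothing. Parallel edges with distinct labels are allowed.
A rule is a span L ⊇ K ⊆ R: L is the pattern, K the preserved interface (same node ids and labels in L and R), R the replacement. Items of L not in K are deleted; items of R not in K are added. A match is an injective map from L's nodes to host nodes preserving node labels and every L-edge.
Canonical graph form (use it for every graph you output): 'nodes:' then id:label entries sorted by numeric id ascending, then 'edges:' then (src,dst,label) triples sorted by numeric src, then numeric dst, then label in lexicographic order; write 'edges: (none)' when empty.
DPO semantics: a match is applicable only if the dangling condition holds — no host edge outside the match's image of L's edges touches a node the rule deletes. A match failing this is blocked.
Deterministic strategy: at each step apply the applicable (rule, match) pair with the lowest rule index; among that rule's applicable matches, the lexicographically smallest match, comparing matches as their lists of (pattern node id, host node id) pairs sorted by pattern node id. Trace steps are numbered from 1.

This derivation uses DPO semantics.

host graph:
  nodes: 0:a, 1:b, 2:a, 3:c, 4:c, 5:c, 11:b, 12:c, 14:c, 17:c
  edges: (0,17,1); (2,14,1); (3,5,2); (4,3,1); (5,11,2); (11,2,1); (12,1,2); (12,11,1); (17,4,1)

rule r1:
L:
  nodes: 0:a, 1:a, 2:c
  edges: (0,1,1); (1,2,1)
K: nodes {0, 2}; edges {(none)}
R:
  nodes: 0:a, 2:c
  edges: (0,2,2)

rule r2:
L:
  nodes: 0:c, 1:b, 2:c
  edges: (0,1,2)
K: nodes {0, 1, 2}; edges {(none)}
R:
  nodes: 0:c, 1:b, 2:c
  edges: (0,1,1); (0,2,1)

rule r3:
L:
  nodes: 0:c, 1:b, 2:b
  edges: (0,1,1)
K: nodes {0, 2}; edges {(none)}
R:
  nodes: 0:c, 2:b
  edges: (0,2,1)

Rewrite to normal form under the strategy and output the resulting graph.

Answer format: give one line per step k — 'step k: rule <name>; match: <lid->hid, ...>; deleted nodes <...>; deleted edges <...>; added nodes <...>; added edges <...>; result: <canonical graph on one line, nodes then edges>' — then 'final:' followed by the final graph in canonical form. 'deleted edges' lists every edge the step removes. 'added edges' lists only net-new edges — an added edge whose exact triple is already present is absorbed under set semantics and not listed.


step 1: rule r2; match: 0->5, 1->11, 2->3; deleted nodes (none); deleted edges (5,11,2); added nodes (none); added edges (5,3,1); (5,11,1); result: nodes: 0:a, 1:b, 2:a, 3:c, 4:c, 5:c, 11:b, 12:c, 14:c, 17:c edges: (0,17,1); (2,14,1); (3,5,2); (4,3,1); (5,3,1); (5,11,1); (11,2,1); (12,1,2); (12,11,1); (17,4,1)
step 2: rule r2; match: 0->12, 1->1, 2->3; deleted nodes (none); deleted edges (12,1,2); added nodes (none); added edges (12,1,1); (12,3,1); result: nodes: 0:a, 1:b, 2:a, 3:c, 4:c, 5:c, 11:b, 12:c, 14:c, 17:c edges: (0,17,1); (2,14,1); (3,5,2); (4,3,1); (5,3,1); (5,11,1); (11,2,1); (12,1,1); (12,3,1); (12,11,1); (17,4,1)
step 3: rule r3; match: 0->12, 1->1, 2->11; deleted nodes 1; deleted edges (12,1,1); added nodes (none); added edges (none); result: nodes: 0:a, 2:a, 3:c, 4:c, 5:c, 11:b, 12:c, 14:c, 17:c edges: (0,17,1); (2,14,1); (3,5,2); (4,3,1); (5,3,1); (5,11,1); (11,2,1); (12,3,1); (12,11,1); (17,4,1)
final:
nodes: 0:a, 2:a, 3:c, 4:c, 5:c, 11:b, 12:c, 14:c, 17:c
edges: (0,17,1); (2,14,1); (3,5,2); (4,3,1); (5,3,1); (5,11,1); (11,2,1); (12,3,1); (12,11,1); (17,4,1)
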